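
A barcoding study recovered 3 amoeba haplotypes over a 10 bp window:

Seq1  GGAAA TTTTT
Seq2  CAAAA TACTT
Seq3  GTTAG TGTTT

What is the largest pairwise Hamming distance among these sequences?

Pairwise Hamming distances:
  Seq1 vs Seq2: 4
  Seq1 vs Seq3: 4
  Seq2 vs Seq3: 6
The largest is 6, between Seq2 and Seq3.

6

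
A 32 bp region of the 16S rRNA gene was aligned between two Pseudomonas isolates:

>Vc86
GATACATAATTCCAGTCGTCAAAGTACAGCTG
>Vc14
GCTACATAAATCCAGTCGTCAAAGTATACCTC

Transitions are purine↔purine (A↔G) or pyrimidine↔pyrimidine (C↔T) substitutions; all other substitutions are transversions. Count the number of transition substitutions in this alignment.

Differing sites — 2:A/C (Tv); 10:T/A (Tv); 27:C/T (Ti); 29:G/C (Tv); 32:G/C (Tv).
Of the 5 differences, 1 transition and 4 transversions, so the answer is 1.

1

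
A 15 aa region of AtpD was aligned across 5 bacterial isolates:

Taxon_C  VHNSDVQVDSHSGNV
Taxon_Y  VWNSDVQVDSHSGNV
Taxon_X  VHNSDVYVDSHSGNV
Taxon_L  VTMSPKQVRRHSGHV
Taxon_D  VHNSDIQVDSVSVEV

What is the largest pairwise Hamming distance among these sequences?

Pairwise Hamming distances:
  Taxon_C vs Taxon_Y: 1
  Taxon_C vs Taxon_X: 1
  Taxon_C vs Taxon_L: 7
  Taxon_C vs Taxon_D: 4
  Taxon_Y vs Taxon_X: 2
  Taxon_Y vs Taxon_L: 7
  Taxon_Y vs Taxon_D: 5
  Taxon_X vs Taxon_L: 8
  Taxon_X vs Taxon_D: 5
  Taxon_L vs Taxon_D: 9
The largest is 9, between Taxon_L and Taxon_D.

9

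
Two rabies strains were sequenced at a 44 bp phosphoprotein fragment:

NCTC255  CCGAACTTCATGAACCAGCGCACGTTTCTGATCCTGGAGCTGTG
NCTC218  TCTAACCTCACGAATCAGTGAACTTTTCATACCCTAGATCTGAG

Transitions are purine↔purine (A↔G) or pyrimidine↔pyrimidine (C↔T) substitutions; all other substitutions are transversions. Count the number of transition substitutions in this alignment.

The sequences differ at positions 1 (C/T, transition), 3 (G/T, transversion), 7 (T/C, transition), 11 (T/C, transition), 15 (C/T, transition), 19 (C/T, transition), 21 (C/A, transversion), 24 (G/T, transversion), 29 (T/A, transversion), 30 (G/T, transversion), 32 (T/C, transition), 36 (G/A, transition), 39 (G/T, transversion), 43 (T/A, transversion).
Of the 14 differences, 7 transitions and 7 transversions, so the answer is 7.

7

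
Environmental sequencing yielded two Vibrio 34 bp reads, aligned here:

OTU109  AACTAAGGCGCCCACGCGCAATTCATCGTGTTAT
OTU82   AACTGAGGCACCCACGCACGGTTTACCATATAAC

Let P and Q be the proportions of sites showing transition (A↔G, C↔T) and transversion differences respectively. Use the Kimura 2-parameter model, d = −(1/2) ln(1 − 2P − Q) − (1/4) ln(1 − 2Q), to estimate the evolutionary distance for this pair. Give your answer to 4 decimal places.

Differing sites — 5:A/G (Ti); 10:G/A (Ti); 18:G/A (Ti); 20:A/G (Ti); 21:A/G (Ti); 24:C/T (Ti); 26:T/C (Ti); 28:G/A (Ti); 30:G/A (Ti); 32:T/A (Tv); 34:T/C (Ti).
Of the 11 differences, 10 transitions and 1 transversion over 34 sites: P = 10/34 = 0.294118, Q = 1/34 = 0.029412.
d = −0.5·ln(0.382352) − 0.25·ln(0.941176) = −0.5·(-0.961414) − 0.25·(-0.060625) = 0.4959.

0.4959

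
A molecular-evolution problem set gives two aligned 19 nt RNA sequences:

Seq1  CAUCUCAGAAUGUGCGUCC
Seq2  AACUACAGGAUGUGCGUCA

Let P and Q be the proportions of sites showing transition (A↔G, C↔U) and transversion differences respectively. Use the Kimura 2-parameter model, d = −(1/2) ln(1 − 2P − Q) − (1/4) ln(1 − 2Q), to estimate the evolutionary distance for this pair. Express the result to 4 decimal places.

0.4158

Mismatches occur at site 1 (C/A, transversion), site 3 (U/C, transition), site 4 (C/U, transition), site 5 (U/A, transversion), site 9 (A/G, transition), site 19 (C/A, transversion).
Of the 6 differences, 3 transitions and 3 transversions over 19 sites: P = 3/19 = 0.157895, Q = 3/19 = 0.157895.
d = −0.5·ln(0.526315) − 0.25·ln(0.684210) = −0.5·(-0.641855) − 0.25·(-0.379490) = 0.4158.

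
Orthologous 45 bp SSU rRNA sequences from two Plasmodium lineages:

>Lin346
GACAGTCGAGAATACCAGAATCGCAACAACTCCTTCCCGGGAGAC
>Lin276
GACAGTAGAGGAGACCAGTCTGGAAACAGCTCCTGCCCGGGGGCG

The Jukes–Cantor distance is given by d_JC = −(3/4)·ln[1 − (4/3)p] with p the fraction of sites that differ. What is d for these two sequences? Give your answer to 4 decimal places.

0.3295

The sequences differ at positions 7 (C/A), 11 (A/G), 13 (T/G), 19 (A/T), 20 (A/C), 22 (C/G), 24 (C/A), 29 (A/G), 35 (T/G), 42 (A/G), 44 (A/C), 45 (C/G).
p = 12/45 = 0.266667.
d = −0.75 · ln(1 − (4/3)·0.266667) = −0.75 · ln(0.644444) = −0.75 · (-0.439367) = 0.3295.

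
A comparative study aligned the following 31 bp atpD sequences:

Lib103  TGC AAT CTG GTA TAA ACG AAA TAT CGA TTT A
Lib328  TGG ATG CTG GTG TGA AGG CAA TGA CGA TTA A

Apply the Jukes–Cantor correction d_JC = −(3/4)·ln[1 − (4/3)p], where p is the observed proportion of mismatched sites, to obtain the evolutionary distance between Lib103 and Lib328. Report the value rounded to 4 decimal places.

The sequences differ at positions 3 (C/G), 5 (A/T), 6 (T/G), 12 (A/G), 14 (A/G), 17 (C/G), 19 (A/C), 23 (A/G), 24 (T/A), 30 (T/A).
p = 10/31 = 0.322581.
d = −0.75 · ln(1 − (4/3)·0.322581) = −0.75 · ln(0.569892) = −0.75 · (-0.562308) = 0.4217.

0.4217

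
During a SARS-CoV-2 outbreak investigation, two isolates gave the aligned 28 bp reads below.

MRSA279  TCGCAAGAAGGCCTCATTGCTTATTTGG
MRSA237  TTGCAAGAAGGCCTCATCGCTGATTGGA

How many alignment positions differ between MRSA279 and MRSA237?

5

Differing sites — 2:C/T; 18:T/C; 22:T/G; 26:T/G; 28:G/A.
That gives 5 mismatches out of 28 aligned sites, so the Hamming distance is 5.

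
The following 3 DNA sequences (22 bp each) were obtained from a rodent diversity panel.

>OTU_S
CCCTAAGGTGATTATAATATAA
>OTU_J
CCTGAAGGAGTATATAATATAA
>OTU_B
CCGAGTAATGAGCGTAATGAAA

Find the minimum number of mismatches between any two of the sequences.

Pairwise Hamming distances:
  OTU_S vs OTU_J: 5
  OTU_S vs OTU_B: 11
  OTU_J vs OTU_B: 13
The smallest is 5, between OTU_S and OTU_J.

5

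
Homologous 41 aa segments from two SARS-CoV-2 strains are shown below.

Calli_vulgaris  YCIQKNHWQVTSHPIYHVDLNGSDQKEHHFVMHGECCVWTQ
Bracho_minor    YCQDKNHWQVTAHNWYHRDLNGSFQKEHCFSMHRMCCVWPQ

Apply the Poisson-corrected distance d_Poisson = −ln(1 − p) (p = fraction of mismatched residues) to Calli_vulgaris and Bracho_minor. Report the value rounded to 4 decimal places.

The sequences differ at positions 3 (I/Q), 4 (Q/D), 12 (S/A), 14 (P/N), 15 (I/W), 18 (V/R), 24 (D/F), 29 (H/C), 31 (V/S), 34 (G/R), 35 (E/M), 40 (T/P).
p = 12/41 = 0.292683.
d = −ln(1 − 0.292683) = −ln(0.707317) = 0.3463.

0.3463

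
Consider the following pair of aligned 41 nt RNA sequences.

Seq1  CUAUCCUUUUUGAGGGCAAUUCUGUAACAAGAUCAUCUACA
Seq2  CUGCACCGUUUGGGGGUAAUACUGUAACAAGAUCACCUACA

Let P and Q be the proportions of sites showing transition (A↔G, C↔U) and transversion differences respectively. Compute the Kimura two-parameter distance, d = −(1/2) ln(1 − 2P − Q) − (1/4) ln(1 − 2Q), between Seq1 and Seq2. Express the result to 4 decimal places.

Differing sites — 3:A/G (Ti); 4:U/C (Ti); 5:C/A (Tv); 7:U/C (Ti); 8:U/G (Tv); 13:A/G (Ti); 17:C/U (Ti); 21:U/A (Tv); 36:U/C (Ti).
Of the 9 differences, 6 transitions and 3 transversions over 41 sites: P = 6/41 = 0.146341, Q = 3/41 = 0.073171.
d = −0.5·ln(0.634147) − 0.25·ln(0.853658) = −0.5·(-0.455474) − 0.25·(-0.158225) = 0.2673.

0.2673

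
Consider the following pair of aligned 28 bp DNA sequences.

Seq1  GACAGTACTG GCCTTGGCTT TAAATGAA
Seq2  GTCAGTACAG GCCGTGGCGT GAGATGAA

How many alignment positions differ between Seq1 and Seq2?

Differing sites — 2:A/T; 9:T/A; 14:T/G; 19:T/G; 21:T/G; 23:A/G.
That gives 6 mismatches out of 28 aligned sites, so the Hamming distance is 6.

6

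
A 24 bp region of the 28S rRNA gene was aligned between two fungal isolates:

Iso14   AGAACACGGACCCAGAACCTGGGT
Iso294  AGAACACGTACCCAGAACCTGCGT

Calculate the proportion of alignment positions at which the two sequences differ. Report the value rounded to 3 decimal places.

0.083

Mismatches occur at site 9 (G↔T), site 22 (G↔C).
There are 2 differences over 24 sites, so p = 2/24 = 0.083.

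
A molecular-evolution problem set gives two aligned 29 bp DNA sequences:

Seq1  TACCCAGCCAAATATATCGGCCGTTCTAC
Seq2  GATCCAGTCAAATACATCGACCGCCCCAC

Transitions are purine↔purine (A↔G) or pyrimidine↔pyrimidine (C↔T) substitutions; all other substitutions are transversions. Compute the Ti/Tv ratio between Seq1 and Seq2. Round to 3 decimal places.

7.000

Mismatches occur at site 1 (T/G, transversion), site 3 (C/T, transition), site 8 (C/T, transition), site 15 (T/C, transition), site 20 (G/A, transition), site 24 (T/C, transition), site 25 (T/C, transition), site 27 (T/C, transition).
Of the 8 differences, 7 transitions and 1 transversion, so Ti/Tv = 7/1 = 7.000.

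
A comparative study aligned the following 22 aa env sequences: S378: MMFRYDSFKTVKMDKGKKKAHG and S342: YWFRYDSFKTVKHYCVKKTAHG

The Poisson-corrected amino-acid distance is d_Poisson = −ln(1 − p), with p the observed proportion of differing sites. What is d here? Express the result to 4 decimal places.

0.3830

The sequences differ at positions 1 (M/Y), 2 (M/W), 13 (M/H), 14 (D/Y), 15 (K/C), 16 (G/V), 19 (K/T).
p = 7/22 = 0.318182.
d = −ln(1 − 0.318182) = −ln(0.681818) = 0.3830.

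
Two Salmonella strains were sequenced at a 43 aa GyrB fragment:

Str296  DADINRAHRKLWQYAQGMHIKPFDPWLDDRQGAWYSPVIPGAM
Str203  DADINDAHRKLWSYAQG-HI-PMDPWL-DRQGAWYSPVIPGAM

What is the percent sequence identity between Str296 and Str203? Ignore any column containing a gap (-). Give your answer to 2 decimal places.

92.50%

Excluding the 3 gap columns leaves 40 comparable sites.
The sequences differ at positions 6 (R/D), 13 (Q/S), 23 (F/M).
37 of the 40 comparable sites match, so the percent identity is 37/40 × 100 = 92.50%.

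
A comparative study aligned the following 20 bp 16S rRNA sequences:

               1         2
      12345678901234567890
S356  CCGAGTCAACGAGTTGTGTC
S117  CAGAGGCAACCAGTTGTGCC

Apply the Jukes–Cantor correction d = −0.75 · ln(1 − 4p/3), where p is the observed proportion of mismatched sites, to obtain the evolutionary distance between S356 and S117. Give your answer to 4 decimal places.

Mismatches occur at site 2 (C/A), site 6 (T/G), site 11 (G/C), site 19 (T/C).
p = 4/20 = 0.200000.
d = −0.75 · ln(1 − (4/3)·0.200000) = −0.75 · ln(0.733333) = −0.75 · (-0.310155) = 0.2326.

0.2326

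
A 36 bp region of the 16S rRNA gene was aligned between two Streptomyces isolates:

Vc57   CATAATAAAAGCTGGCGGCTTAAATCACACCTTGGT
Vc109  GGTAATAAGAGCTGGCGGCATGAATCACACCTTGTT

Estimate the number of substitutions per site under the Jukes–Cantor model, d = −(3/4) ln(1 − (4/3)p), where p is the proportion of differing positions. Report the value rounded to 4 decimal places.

0.1885

The sequences differ at positions 1 (C/G), 2 (A/G), 9 (A/G), 20 (T/A), 22 (A/G), 35 (G/T).
p = 6/36 = 0.166667.
d = −0.75 · ln(1 − (4/3)·0.166667) = −0.75 · ln(0.777777) = −0.75 · (-0.251315) = 0.1885.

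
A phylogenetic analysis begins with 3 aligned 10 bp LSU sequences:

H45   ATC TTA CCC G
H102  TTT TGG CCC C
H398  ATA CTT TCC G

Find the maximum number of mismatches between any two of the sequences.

7

Pairwise Hamming distances:
  H45 vs H102: 5
  H45 vs H398: 4
  H102 vs H398: 7
The largest is 7, between H102 and H398.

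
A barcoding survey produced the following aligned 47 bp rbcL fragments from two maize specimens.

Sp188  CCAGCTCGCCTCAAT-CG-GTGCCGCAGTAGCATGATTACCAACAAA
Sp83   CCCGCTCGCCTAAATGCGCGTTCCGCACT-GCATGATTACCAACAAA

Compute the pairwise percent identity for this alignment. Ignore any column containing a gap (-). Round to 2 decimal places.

Excluding the 3 gap columns leaves 44 comparable sites.
The sequences differ at positions 3 (A/C), 12 (C/A), 22 (G/T), 28 (G/C).
40 of the 44 comparable sites match, so the percent identity is 40/44 × 100 = 90.91%.

90.91%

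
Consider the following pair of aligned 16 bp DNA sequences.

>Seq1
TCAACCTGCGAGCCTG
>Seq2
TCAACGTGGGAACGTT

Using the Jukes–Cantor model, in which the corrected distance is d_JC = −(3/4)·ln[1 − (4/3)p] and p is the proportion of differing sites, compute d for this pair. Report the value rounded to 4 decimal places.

Mismatches occur at site 6 (C/G), site 9 (C/G), site 12 (G/A), site 14 (C/G), site 16 (G/T).
p = 5/16 = 0.312500.
d = −0.75 · ln(1 − (4/3)·0.312500) = −0.75 · ln(0.583333) = −0.75 · (-0.538997) = 0.4042.

0.4042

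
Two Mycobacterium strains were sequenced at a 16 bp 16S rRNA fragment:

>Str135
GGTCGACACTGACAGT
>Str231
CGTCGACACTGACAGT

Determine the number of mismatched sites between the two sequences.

The sequences differ at position 1 (G/C).
That gives 1 mismatch out of 16 aligned sites, so the Hamming distance is 1.

1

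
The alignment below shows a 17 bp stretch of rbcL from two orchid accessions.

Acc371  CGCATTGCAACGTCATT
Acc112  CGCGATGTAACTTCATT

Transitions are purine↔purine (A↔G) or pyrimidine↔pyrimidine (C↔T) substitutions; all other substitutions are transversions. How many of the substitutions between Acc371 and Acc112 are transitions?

2

The sequences differ at positions 4 (A/G, transition), 5 (T/A, transversion), 8 (C/T, transition), 12 (G/T, transversion).
Of the 4 differences, 2 transitions and 2 transversions, so the answer is 2.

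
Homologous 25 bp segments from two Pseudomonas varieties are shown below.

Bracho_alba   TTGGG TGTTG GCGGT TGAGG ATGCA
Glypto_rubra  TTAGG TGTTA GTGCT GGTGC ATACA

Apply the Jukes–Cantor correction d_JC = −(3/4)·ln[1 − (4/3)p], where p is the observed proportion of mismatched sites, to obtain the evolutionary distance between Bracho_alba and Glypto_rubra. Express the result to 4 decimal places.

0.4172

Differing sites — 3:G/A; 10:G/A; 12:C/T; 14:G/C; 16:T/G; 18:A/T; 20:G/C; 23:G/A.
p = 8/25 = 0.320000.
d = −0.75 · ln(1 − (4/3)·0.320000) = −0.75 · ln(0.573333) = −0.75 · (-0.556289) = 0.4172.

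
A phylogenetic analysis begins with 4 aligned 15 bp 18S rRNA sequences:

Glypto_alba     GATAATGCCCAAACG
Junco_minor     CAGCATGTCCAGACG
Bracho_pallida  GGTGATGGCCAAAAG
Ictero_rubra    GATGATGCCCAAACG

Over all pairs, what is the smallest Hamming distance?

Pairwise Hamming distances:
  Glypto_alba vs Junco_minor: 5
  Glypto_alba vs Bracho_pallida: 4
  Glypto_alba vs Ictero_rubra: 1
  Junco_minor vs Bracho_pallida: 7
  Junco_minor vs Ictero_rubra: 5
  Bracho_pallida vs Ictero_rubra: 3
The smallest is 1, between Glypto_alba and Ictero_rubra.

1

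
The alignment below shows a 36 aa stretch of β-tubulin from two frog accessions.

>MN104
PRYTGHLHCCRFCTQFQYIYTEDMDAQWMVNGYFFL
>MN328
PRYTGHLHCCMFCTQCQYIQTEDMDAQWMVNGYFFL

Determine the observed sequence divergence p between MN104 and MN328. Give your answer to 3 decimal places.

The sequences differ at positions 11 (R/M), 16 (F/C), 20 (Y/Q).
There are 3 differences over 36 sites, so p = 3/36 = 0.083.

0.083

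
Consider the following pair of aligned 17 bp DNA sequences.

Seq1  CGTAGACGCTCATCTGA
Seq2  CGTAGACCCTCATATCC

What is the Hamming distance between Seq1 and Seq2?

The sequences differ at positions 8 (G/C), 14 (C/A), 16 (G/C), 17 (A/C).
That gives 4 mismatches out of 17 aligned sites, so the Hamming distance is 4.

4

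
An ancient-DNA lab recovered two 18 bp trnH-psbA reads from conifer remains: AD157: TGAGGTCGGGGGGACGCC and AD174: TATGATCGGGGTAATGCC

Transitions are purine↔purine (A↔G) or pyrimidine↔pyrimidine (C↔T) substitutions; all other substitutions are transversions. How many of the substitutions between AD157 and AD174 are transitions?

Mismatches occur at site 2 (G/A, transition), site 3 (A/T, transversion), site 5 (G/A, transition), site 12 (G/T, transversion), site 13 (G/A, transition), site 15 (C/T, transition).
Of the 6 differences, 4 transitions and 2 transversions, so the answer is 4.

4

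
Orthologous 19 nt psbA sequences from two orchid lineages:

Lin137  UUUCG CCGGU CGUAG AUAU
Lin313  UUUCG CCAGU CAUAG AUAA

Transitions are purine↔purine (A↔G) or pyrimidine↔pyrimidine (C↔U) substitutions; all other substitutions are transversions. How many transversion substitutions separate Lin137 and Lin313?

The sequences differ at positions 8 (G/A, transition), 12 (G/A, transition), 19 (U/A, transversion).
Of the 3 differences, 2 transitions and 1 transversion, so the answer is 1.

1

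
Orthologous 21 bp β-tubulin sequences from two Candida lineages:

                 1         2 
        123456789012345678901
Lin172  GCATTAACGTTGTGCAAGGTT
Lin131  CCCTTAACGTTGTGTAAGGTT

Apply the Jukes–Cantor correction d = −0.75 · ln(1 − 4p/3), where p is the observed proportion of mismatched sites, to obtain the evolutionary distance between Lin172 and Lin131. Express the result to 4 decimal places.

Mismatches occur at site 1 (G↔C), site 3 (A↔C), site 15 (C↔T).
p = 3/21 = 0.142857.
d = −0.75 · ln(1 − (4/3)·0.142857) = −0.75 · ln(0.809524) = −0.75 · (-0.211309) = 0.1585.

0.1585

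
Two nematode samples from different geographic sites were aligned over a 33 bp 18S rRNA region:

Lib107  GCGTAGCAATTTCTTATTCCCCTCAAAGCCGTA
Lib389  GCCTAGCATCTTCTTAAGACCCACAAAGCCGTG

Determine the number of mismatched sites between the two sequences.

8

Mismatches occur at site 3 (G↔C), site 9 (A↔T), site 10 (T↔C), site 17 (T↔A), site 18 (T↔G), site 19 (C↔A), site 23 (T↔A), site 33 (A↔G).
That gives 8 mismatches out of 33 aligned sites, so the Hamming distance is 8.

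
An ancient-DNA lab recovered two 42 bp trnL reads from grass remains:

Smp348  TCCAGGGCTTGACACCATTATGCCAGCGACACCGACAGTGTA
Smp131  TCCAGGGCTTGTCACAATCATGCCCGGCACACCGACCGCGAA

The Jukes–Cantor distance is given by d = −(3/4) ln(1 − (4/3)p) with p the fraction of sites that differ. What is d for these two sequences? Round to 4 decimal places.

The sequences differ at positions 12 (A/T), 16 (C/A), 19 (T/C), 25 (A/C), 27 (C/G), 28 (G/C), 37 (A/C), 39 (T/C), 41 (T/A).
p = 9/42 = 0.214286.
d = −0.75 · ln(1 − (4/3)·0.214286) = −0.75 · ln(0.714285) = −0.75 · (-0.336473) = 0.2524.

0.2524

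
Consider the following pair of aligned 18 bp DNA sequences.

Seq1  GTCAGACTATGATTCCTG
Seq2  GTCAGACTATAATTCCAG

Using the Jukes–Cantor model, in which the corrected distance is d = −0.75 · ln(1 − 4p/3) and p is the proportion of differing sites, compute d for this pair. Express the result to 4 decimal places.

Differing sites — 11:G/A; 17:T/A.
p = 2/18 = 0.111111.
d = −0.75 · ln(1 − (4/3)·0.111111) = −0.75 · ln(0.851852) = −0.75 · (-0.160342) = 0.1203.

0.1203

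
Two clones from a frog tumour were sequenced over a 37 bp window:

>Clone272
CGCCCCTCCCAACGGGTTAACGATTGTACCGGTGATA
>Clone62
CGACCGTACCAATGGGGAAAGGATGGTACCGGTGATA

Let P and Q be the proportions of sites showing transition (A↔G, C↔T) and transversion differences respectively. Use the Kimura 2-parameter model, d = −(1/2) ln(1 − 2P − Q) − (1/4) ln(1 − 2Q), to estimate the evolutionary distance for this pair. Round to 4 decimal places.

0.2582

The sequences differ at positions 3 (C/A, transversion), 6 (C/G, transversion), 8 (C/A, transversion), 13 (C/T, transition), 17 (T/G, transversion), 18 (T/A, transversion), 21 (C/G, transversion), 25 (T/G, transversion).
Of the 8 differences, 1 transition and 7 transversions over 37 sites: P = 1/37 = 0.027027, Q = 7/37 = 0.189189.
d = −0.5·ln(0.756757) − 0.25·ln(0.621622) = −0.5·(-0.278713) − 0.25·(-0.475423) = 0.2582.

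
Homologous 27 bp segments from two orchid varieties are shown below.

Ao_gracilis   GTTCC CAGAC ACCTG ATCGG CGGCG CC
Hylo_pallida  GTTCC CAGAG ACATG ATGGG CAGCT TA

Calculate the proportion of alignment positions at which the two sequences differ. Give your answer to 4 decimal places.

0.2593

Differing sites — 10:C/G; 13:C/A; 18:C/G; 22:G/A; 25:G/T; 26:C/T; 27:C/A.
There are 7 differences over 27 sites, so p = 7/27 = 0.2593.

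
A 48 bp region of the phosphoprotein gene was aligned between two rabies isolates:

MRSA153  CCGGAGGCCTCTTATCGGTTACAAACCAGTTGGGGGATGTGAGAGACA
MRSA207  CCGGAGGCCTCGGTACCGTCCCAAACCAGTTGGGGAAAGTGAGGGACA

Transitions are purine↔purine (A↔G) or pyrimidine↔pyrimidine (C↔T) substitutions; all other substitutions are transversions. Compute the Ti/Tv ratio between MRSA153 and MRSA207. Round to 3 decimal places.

0.429

Differing sites — 12:T/G (Tv); 13:T/G (Tv); 14:A/T (Tv); 15:T/A (Tv); 17:G/C (Tv); 20:T/C (Ti); 21:A/C (Tv); 36:G/A (Ti); 38:T/A (Tv); 44:A/G (Ti).
Of the 10 differences, 3 transitions and 7 transversions, so Ti/Tv = 3/7 = 0.429.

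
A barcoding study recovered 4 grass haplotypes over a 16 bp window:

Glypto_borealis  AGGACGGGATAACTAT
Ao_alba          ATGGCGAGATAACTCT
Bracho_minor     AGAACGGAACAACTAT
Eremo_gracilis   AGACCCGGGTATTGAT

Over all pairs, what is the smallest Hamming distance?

Pairwise Hamming distances:
  Glypto_borealis vs Ao_alba: 4
  Glypto_borealis vs Bracho_minor: 3
  Glypto_borealis vs Eremo_gracilis: 7
  Ao_alba vs Bracho_minor: 7
  Ao_alba vs Eremo_gracilis: 10
  Bracho_minor vs Eremo_gracilis: 8
The smallest is 3, between Glypto_borealis and Bracho_minor.

3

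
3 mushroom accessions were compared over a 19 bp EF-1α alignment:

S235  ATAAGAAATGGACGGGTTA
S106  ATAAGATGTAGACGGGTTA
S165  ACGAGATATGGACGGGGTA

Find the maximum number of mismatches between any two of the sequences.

5

Pairwise Hamming distances:
  S235 vs S106: 3
  S235 vs S165: 4
  S106 vs S165: 5
The largest is 5, between S106 and S165.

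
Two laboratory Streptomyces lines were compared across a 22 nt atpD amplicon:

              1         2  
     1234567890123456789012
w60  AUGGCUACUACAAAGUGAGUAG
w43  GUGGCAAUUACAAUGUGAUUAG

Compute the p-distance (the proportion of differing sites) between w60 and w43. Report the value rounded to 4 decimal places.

0.2273

Differing sites — 1:A/G; 6:U/A; 8:C/U; 14:A/U; 19:G/U.
There are 5 differences over 22 sites, so p = 5/22 = 0.2273.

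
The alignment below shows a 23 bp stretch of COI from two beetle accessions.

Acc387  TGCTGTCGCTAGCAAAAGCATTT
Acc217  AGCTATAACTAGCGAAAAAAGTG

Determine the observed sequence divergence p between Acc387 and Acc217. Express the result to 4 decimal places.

0.3913

Mismatches occur at site 1 (T/A), site 5 (G/A), site 7 (C/A), site 8 (G/A), site 14 (A/G), site 18 (G/A), site 19 (C/A), site 21 (T/G), site 23 (T/G).
There are 9 differences over 23 sites, so p = 9/23 = 0.3913.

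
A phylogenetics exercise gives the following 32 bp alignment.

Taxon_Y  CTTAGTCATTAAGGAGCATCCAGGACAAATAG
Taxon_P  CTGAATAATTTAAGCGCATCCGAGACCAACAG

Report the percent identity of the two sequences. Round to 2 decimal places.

Differing sites — 3:T/G; 5:G/A; 7:C/A; 11:A/T; 13:G/A; 15:A/C; 22:A/G; 23:G/A; 27:A/C; 30:T/C.
22 of the 32 sites match, so the percent identity is 22/32 × 100 = 68.75%.

68.75%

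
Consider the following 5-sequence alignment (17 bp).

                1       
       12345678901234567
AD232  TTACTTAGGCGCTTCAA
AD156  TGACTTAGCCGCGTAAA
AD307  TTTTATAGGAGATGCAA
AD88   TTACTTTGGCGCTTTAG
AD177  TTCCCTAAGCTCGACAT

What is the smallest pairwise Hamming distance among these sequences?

Pairwise Hamming distances:
  AD232 vs AD156: 4
  AD232 vs AD307: 6
  AD232 vs AD88: 3
  AD232 vs AD177: 7
  AD156 vs AD307: 10
  AD156 vs AD88: 6
  AD156 vs AD177: 9
  AD307 vs AD88: 9
  AD307 vs AD177: 10
  AD88 vs AD177: 9
The smallest is 3, between AD232 and AD88.

3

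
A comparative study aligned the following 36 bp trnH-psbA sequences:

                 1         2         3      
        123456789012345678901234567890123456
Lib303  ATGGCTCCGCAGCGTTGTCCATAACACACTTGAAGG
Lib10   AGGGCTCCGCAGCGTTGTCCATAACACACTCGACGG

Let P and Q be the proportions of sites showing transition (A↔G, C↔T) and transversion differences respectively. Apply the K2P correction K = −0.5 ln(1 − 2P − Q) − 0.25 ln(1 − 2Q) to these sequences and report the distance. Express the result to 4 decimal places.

0.0883

Differing sites — 2:T/G (Tv); 31:T/C (Ti); 34:A/C (Tv).
Of the 3 differences, 1 transition and 2 transversions over 36 sites: P = 1/36 = 0.027778, Q = 2/36 = 0.055556.
d = −0.5·ln(0.888888) − 0.25·ln(0.888888) = −0.5·(-0.117784) − 0.25·(-0.117784) = 0.0883.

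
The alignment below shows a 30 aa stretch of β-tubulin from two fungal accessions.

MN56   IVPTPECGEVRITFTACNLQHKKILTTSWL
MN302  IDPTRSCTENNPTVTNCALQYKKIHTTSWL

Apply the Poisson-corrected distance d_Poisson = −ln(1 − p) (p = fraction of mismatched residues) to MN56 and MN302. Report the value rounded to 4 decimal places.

The sequences differ at positions 2 (V/D), 5 (P/R), 6 (E/S), 8 (G/T), 10 (V/N), 11 (R/N), 12 (I/P), 14 (F/V), 16 (A/N), 18 (N/A), 21 (H/Y), 25 (L/H).
p = 12/30 = 0.400000.
d = −ln(1 − 0.400000) = −ln(0.600000) = 0.5108.

0.5108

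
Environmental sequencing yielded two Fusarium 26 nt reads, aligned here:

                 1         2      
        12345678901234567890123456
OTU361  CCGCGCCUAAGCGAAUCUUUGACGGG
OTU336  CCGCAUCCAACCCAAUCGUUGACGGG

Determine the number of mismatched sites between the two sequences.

Mismatches occur at site 5 (G↔A), site 6 (C↔U), site 8 (U↔C), site 11 (G↔C), site 13 (G↔C), site 18 (U↔G).
That gives 6 mismatches out of 26 aligned sites, so the Hamming distance is 6.

6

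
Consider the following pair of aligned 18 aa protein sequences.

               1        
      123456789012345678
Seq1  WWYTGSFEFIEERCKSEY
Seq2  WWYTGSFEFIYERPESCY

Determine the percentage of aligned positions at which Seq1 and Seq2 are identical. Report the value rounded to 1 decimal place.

The sequences differ at positions 11 (E/Y), 14 (C/P), 15 (K/E), 17 (E/C).
14 of the 18 sites match, so the percent identity is 14/18 × 100 = 77.8%.

77.8%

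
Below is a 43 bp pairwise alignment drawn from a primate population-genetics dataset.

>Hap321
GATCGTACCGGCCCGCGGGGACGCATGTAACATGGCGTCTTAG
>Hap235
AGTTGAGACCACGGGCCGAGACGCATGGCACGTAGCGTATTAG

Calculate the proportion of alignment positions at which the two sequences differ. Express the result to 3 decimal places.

0.395

Mismatches occur at site 1 (G/A), site 2 (A/G), site 4 (C/T), site 6 (T/A), site 7 (A/G), site 8 (C/A), site 10 (G/C), site 11 (G/A), site 13 (C/G), site 14 (C/G), site 17 (G/C), site 19 (G/A), site 28 (T/G), site 29 (A/C), site 32 (A/G), site 34 (G/A), site 39 (C/A).
There are 17 differences over 43 sites, so p = 17/43 = 0.395.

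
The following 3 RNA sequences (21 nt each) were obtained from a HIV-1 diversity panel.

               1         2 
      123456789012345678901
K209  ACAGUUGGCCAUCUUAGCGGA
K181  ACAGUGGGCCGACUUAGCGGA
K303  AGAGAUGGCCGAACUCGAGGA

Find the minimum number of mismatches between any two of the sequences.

3

Pairwise Hamming distances:
  K209 vs K181: 3
  K209 vs K303: 8
  K181 vs K303: 7
The smallest is 3, between K209 and K181.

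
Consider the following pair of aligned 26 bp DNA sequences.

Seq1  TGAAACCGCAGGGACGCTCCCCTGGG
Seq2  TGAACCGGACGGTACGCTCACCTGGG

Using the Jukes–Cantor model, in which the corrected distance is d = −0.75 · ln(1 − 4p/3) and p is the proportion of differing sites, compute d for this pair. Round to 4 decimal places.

0.2758

Mismatches occur at site 5 (A↔C), site 7 (C↔G), site 9 (C↔A), site 10 (A↔C), site 13 (G↔T), site 20 (C↔A).
p = 6/26 = 0.230769.
d = −0.75 · ln(1 − (4/3)·0.230769) = −0.75 · ln(0.692308) = −0.75 · (-0.367724) = 0.2758.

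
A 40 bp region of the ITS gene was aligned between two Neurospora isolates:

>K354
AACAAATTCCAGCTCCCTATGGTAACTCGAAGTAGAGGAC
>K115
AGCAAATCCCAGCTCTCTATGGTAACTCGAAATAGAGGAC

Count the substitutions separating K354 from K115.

4

The sequences differ at positions 2 (A/G), 8 (T/C), 16 (C/T), 32 (G/A).
That gives 4 mismatches out of 40 aligned sites, so the Hamming distance is 4.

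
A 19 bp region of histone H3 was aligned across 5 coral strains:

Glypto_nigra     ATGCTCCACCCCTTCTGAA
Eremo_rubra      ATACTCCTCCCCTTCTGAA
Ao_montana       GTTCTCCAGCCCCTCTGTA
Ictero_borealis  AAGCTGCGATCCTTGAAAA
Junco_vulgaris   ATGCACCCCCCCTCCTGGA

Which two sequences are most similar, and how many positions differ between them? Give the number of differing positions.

2

Pairwise Hamming distances:
  Glypto_nigra vs Eremo_rubra: 2
  Glypto_nigra vs Ao_montana: 5
  Glypto_nigra vs Ictero_borealis: 8
  Glypto_nigra vs Junco_vulgaris: 4
  Eremo_rubra vs Ao_montana: 6
  Eremo_rubra vs Ictero_borealis: 9
  Eremo_rubra vs Junco_vulgaris: 5
  Ao_montana vs Ictero_borealis: 12
  Ao_montana vs Junco_vulgaris: 8
  Ictero_borealis vs Junco_vulgaris: 11
The smallest is 2, between Glypto_nigra and Eremo_rubra.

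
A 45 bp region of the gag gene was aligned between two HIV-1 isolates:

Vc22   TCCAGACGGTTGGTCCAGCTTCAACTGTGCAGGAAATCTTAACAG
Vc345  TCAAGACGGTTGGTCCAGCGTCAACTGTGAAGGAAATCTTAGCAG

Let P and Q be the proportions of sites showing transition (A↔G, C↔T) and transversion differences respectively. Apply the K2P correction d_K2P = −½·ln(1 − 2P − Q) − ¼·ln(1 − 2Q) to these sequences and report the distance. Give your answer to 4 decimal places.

0.0947

Mismatches occur at site 3 (C↔A, transversion), site 20 (T↔G, transversion), site 30 (C↔A, transversion), site 42 (A↔G, transition).
Of the 4 differences, 1 transition and 3 transversions over 45 sites: P = 1/45 = 0.022222, Q = 3/45 = 0.066667.
d = −0.5·ln(0.888889) − 0.25·ln(0.866666) = −0.5·(-0.117783) − 0.25·(-0.143102) = 0.0947.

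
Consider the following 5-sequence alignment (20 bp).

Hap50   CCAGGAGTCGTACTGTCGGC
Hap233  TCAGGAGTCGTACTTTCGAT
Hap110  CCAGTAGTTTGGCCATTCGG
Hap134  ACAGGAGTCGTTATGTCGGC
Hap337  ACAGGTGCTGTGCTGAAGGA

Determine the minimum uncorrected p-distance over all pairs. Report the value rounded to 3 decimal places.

0.150

Pairwise Hamming distances:
  Hap50 vs Hap233: 4
  Hap50 vs Hap110: 10
  Hap50 vs Hap134: 3
  Hap50 vs Hap337: 8
  Hap233 vs Hap110: 12
  Hap233 vs Hap134: 6
  Hap233 vs Hap337: 10
  Hap110 vs Hap134: 12
  Hap110 vs Hap337: 12
  Hap134 vs Hap337: 8
The smallest is 3 mismatches, between Hap50 and Hap134; p = 3/20 = 0.150.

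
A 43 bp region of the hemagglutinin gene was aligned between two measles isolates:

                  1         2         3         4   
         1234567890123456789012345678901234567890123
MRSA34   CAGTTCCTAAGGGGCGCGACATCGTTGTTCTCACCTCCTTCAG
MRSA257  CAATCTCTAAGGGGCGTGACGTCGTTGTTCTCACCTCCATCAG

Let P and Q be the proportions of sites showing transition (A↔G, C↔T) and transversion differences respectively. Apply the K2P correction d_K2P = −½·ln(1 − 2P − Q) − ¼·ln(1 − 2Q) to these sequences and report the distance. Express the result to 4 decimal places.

0.1596

Mismatches occur at site 3 (G/A, transition), site 5 (T/C, transition), site 6 (C/T, transition), site 17 (C/T, transition), site 21 (A/G, transition), site 39 (T/A, transversion).
Of the 6 differences, 5 transitions and 1 transversion over 43 sites: P = 5/43 = 0.116279, Q = 1/43 = 0.023256.
d = −0.5·ln(0.744186) − 0.25·ln(0.953488) = −0.5·(-0.295464) − 0.25·(-0.047628) = 0.1596.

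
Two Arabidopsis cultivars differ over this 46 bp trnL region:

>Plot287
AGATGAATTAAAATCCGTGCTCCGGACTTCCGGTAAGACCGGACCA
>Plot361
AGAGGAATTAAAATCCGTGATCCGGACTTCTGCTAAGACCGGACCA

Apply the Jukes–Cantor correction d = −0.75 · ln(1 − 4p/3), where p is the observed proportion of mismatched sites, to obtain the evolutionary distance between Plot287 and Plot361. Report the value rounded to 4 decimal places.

0.0924

The sequences differ at positions 4 (T/G), 20 (C/A), 31 (C/T), 33 (G/C).
p = 4/46 = 0.086957.
d = −0.75 · ln(1 − (4/3)·0.086957) = −0.75 · ln(0.884057) = −0.75 · (-0.123234) = 0.0924.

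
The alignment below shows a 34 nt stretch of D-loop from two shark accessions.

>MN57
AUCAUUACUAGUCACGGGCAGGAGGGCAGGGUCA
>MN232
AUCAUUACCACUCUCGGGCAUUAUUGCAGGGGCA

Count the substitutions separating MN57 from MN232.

8

The sequences differ at positions 9 (U/C), 11 (G/C), 14 (A/U), 21 (G/U), 22 (G/U), 24 (G/U), 25 (G/U), 32 (U/G).
That gives 8 mismatches out of 34 aligned sites, so the Hamming distance is 8.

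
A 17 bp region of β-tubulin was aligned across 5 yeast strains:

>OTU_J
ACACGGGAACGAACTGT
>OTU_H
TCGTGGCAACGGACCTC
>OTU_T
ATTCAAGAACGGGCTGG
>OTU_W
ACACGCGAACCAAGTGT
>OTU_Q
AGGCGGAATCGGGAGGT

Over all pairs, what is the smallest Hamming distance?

Pairwise Hamming distances:
  OTU_J vs OTU_H: 8
  OTU_J vs OTU_T: 7
  OTU_J vs OTU_W: 3
  OTU_J vs OTU_Q: 8
  OTU_H vs OTU_T: 11
  OTU_H vs OTU_W: 11
  OTU_H vs OTU_Q: 10
  OTU_T vs OTU_W: 9
  OTU_T vs OTU_Q: 9
  OTU_W vs OTU_Q: 10
The smallest is 3, between OTU_J and OTU_W.

3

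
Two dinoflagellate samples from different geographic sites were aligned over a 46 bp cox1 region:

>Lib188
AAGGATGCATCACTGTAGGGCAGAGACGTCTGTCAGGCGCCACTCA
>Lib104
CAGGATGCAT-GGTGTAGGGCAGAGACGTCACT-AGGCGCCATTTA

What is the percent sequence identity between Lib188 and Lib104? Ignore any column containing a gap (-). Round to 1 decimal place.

84.1%

Excluding the 2 gap columns leaves 44 comparable sites.
The sequences differ at positions 1 (A/C), 12 (A/G), 13 (C/G), 31 (T/A), 32 (G/C), 43 (C/T), 45 (C/T).
37 of the 44 comparable sites match, so the percent identity is 37/44 × 100 = 84.1%.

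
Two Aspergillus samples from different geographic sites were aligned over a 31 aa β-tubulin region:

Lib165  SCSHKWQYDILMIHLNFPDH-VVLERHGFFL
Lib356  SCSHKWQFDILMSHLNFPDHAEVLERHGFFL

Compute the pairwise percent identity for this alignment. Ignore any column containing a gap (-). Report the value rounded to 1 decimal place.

Excluding the 1 gap column leaves 30 comparable sites.
Differing sites — 8:Y/F; 13:I/S; 22:V/E.
27 of the 30 comparable sites match, so the percent identity is 27/30 × 100 = 90.0%.

90.0%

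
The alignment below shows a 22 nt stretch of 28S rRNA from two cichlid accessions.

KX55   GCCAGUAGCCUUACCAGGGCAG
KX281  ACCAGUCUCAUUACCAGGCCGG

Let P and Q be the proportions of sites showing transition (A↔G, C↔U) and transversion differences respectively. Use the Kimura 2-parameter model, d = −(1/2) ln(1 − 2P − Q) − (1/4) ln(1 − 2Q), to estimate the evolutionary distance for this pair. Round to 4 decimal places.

Mismatches occur at site 1 (G→A, transition), site 7 (A→C, transversion), site 8 (G→U, transversion), site 10 (C→A, transversion), site 19 (G→C, transversion), site 21 (A→G, transition).
Of the 6 differences, 2 transitions and 4 transversions over 22 sites: P = 2/22 = 0.090909, Q = 4/22 = 0.181818.
d = −0.5·ln(0.636364) − 0.25·ln(0.636364) = −0.5·(-0.451985) − 0.25·(-0.451985) = 0.3390.

0.3390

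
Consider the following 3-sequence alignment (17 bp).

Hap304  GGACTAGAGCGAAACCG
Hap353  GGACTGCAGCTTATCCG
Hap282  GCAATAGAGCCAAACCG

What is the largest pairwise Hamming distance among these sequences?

7

Pairwise Hamming distances:
  Hap304 vs Hap353: 5
  Hap304 vs Hap282: 3
  Hap353 vs Hap282: 7
The largest is 7, between Hap353 and Hap282.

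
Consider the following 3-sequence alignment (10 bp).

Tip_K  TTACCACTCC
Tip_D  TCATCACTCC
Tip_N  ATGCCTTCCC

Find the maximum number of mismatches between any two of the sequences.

7

Pairwise Hamming distances:
  Tip_K vs Tip_D: 2
  Tip_K vs Tip_N: 5
  Tip_D vs Tip_N: 7
The largest is 7, between Tip_D and Tip_N.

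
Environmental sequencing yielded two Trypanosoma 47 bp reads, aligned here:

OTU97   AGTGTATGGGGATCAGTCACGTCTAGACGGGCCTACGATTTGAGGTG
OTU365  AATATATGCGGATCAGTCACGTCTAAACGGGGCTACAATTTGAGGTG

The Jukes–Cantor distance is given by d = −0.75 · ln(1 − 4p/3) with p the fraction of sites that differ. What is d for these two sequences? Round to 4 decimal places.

The sequences differ at positions 2 (G/A), 4 (G/A), 9 (G/C), 26 (G/A), 32 (C/G), 37 (G/A).
p = 6/47 = 0.127660.
d = −0.75 · ln(1 − (4/3)·0.127660) = −0.75 · ln(0.829787) = −0.75 · (-0.186586) = 0.1399.

0.1399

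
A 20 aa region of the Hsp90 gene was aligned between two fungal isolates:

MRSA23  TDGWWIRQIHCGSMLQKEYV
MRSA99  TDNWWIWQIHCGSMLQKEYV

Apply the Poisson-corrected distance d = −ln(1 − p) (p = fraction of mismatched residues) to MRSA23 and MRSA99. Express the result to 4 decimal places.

0.1054

The sequences differ at positions 3 (G/N), 7 (R/W).
p = 2/20 = 0.100000.
d = −ln(1 − 0.100000) = −ln(0.900000) = 0.1054.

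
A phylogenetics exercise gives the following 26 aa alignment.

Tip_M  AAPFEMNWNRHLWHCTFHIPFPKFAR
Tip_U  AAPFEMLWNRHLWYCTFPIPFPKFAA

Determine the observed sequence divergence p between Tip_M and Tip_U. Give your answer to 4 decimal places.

0.1538

Differing sites — 7:N/L; 14:H/Y; 18:H/P; 26:R/A.
There are 4 differences over 26 sites, so p = 4/26 = 0.1538.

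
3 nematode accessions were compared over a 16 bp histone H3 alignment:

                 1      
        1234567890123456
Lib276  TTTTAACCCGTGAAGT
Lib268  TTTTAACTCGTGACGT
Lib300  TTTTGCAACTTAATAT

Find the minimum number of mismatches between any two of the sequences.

2

Pairwise Hamming distances:
  Lib276 vs Lib268: 2
  Lib276 vs Lib300: 8
  Lib268 vs Lib300: 8
The smallest is 2, between Lib276 and Lib268.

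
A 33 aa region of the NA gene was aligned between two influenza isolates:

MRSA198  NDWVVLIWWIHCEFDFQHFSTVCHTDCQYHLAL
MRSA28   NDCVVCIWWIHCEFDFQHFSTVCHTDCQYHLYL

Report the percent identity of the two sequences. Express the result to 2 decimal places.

Mismatches occur at site 3 (W↔C), site 6 (L↔C), site 32 (A↔Y).
30 of the 33 sites match, so the percent identity is 30/33 × 100 = 90.91%.

90.91%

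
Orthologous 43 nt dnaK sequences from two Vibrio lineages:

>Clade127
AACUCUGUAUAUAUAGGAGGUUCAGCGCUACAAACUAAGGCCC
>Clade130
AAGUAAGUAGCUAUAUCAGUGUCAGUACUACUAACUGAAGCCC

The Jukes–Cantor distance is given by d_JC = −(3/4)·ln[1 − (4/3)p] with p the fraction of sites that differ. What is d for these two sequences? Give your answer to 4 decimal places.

0.4270

The sequences differ at positions 3 (C/G), 5 (C/A), 6 (U/A), 10 (U/G), 11 (A/C), 16 (G/U), 17 (G/C), 20 (G/U), 21 (U/G), 26 (C/U), 27 (G/A), 32 (A/U), 37 (A/G), 39 (G/A).
p = 14/43 = 0.325581.
d = −0.75 · ln(1 − (4/3)·0.325581) = −0.75 · ln(0.565892) = −0.75 · (-0.569352) = 0.4270.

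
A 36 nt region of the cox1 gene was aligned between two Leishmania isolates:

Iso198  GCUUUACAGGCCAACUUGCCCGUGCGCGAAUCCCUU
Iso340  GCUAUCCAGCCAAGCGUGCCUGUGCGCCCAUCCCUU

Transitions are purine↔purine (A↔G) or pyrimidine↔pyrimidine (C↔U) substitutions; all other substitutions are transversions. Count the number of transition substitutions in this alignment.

2

The sequences differ at positions 4 (U/A, transversion), 6 (A/C, transversion), 10 (G/C, transversion), 12 (C/A, transversion), 14 (A/G, transition), 16 (U/G, transversion), 21 (C/U, transition), 28 (G/C, transversion), 29 (A/C, transversion).
Of the 9 differences, 2 transitions and 7 transversions, so the answer is 2.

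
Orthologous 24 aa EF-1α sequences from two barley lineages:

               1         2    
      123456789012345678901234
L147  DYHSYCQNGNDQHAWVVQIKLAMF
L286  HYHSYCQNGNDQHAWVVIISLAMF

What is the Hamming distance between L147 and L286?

Differing sites — 1:D/H; 18:Q/I; 20:K/S.
That gives 3 mismatches out of 24 aligned sites, so the Hamming distance is 3.

3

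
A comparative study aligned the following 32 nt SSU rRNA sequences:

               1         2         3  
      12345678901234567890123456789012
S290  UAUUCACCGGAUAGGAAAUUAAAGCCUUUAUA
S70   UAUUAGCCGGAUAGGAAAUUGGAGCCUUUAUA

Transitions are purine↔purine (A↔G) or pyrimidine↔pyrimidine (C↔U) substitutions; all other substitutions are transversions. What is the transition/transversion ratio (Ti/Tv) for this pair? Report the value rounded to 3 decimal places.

The sequences differ at positions 5 (C/A, transversion), 6 (A/G, transition), 21 (A/G, transition), 22 (A/G, transition).
Of the 4 differences, 3 transitions and 1 transversion, so Ti/Tv = 3/1 = 3.000.

3.000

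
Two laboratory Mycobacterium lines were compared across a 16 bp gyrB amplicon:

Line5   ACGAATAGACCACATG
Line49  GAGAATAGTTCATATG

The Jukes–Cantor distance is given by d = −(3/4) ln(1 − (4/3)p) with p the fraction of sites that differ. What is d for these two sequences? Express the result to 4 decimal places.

The sequences differ at positions 1 (A/G), 2 (C/A), 9 (A/T), 10 (C/T), 13 (C/T).
p = 5/16 = 0.312500.
d = −0.75 · ln(1 − (4/3)·0.312500) = −0.75 · ln(0.583333) = −0.75 · (-0.538997) = 0.4042.

0.4042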